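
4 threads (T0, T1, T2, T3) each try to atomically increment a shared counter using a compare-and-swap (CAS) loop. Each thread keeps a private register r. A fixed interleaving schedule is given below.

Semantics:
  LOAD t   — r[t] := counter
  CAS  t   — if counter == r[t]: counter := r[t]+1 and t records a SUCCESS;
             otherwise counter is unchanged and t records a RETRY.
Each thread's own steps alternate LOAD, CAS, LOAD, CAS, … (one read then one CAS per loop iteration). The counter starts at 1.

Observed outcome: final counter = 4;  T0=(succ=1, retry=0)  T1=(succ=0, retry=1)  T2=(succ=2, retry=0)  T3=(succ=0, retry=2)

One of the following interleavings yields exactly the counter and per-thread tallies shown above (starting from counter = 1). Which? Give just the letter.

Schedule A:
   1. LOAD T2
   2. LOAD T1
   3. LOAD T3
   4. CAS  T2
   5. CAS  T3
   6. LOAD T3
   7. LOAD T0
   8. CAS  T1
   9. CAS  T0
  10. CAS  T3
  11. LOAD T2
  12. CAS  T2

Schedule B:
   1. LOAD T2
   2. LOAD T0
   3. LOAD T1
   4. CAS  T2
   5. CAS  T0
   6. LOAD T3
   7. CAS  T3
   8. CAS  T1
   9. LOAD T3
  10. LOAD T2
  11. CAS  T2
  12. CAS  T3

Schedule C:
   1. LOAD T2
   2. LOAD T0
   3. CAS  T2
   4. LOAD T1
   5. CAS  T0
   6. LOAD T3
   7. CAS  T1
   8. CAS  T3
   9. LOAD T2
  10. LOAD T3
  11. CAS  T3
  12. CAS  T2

Tracing schedule A:
T2 LOAD — after: cnt=1, r=1 — load
T1 LOAD — after: cnt=1, r=1 — load
T3 LOAD — after: cnt=1, r=1 — load
T2 CAS — after: cnt=2, r=1 — ok
T3 CAS — after: cnt=2, r=1 — retry
T3 LOAD — after: cnt=2, r=2 — load
T0 LOAD — after: cnt=2, r=2 — load
T1 CAS — after: cnt=2, r=1 — retry
T0 CAS — after: cnt=3, r=2 — ok
T3 CAS — after: cnt=3, r=2 — retry
T2 LOAD — after: cnt=3, r=3 — load
T2 CAS — after: cnt=4, r=3 — ok

A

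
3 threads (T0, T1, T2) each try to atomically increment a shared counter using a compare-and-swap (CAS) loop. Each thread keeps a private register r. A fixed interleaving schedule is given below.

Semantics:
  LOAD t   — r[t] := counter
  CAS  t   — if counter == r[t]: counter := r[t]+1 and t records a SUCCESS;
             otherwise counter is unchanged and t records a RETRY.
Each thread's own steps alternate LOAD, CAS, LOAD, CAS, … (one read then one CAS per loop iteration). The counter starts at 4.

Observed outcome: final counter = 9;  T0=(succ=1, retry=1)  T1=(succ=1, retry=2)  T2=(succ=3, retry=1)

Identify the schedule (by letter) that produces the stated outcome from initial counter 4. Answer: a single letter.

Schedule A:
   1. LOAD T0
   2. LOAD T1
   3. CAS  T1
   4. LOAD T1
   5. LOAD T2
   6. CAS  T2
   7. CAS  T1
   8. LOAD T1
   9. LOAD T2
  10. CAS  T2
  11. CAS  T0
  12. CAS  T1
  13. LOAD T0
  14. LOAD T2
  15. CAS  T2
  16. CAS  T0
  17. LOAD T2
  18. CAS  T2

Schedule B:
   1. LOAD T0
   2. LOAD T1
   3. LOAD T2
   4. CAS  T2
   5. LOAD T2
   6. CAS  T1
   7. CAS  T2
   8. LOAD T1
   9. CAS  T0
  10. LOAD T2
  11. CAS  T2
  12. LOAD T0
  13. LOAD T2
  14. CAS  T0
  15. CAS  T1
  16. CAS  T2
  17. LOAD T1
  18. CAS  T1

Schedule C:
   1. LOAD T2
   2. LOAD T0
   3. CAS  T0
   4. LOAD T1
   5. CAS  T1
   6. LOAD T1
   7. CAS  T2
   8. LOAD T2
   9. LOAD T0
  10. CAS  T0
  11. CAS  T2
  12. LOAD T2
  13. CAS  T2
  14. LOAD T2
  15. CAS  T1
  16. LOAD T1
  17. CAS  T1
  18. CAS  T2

Simulating candidate B:
step 1: T0 LOAD ⇒ load; ctr=4 reg=4
step 2: T1 LOAD ⇒ load; ctr=4 reg=4
step 3: T2 LOAD ⇒ load; ctr=4 reg=4
step 4: T2 CAS ⇒ ok; ctr=5 reg=4
step 5: T2 LOAD ⇒ load; ctr=5 reg=5
step 6: T1 CAS ⇒ retry; ctr=5 reg=4
step 7: T2 CAS ⇒ ok; ctr=6 reg=5
step 8: T1 LOAD ⇒ load; ctr=6 reg=6
step 9: T0 CAS ⇒ retry; ctr=6 reg=4
step 10: T2 LOAD ⇒ load; ctr=6 reg=6
step 11: T2 CAS ⇒ ok; ctr=7 reg=6
step 12: T0 LOAD ⇒ load; ctr=7 reg=7
step 13: T2 LOAD ⇒ load; ctr=7 reg=7
step 14: T0 CAS ⇒ ok; ctr=8 reg=7
step 15: T1 CAS ⇒ retry; ctr=8 reg=6
step 16: T2 CAS ⇒ retry; ctr=8 reg=7
step 17: T1 LOAD ⇒ load; ctr=8 reg=8
step 18: T1 CAS ⇒ ok; ctr=9 reg=8

B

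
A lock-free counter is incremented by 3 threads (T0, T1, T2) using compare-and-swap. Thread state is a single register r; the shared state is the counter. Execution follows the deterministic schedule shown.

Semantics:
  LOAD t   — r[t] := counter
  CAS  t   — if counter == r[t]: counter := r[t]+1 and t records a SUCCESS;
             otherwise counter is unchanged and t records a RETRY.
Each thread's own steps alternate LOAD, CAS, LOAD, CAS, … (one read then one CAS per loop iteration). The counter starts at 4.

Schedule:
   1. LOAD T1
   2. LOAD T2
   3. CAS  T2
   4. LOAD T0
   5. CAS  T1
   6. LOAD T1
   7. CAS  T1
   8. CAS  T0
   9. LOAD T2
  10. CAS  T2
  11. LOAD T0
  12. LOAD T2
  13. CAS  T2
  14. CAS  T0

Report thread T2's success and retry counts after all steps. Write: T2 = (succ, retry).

T1 LOAD — after: cnt=4, r=4 — load
T2 LOAD — after: cnt=4, r=4 — load
T2 CAS — after: cnt=5, r=4 — ok
T0 LOAD — after: cnt=5, r=5 — load
T1 CAS — after: cnt=5, r=4 — retry
T1 LOAD — after: cnt=5, r=5 — load
T1 CAS — after: cnt=6, r=5 — ok
T0 CAS — after: cnt=6, r=5 — retry
T2 LOAD — after: cnt=6, r=6 — load
T2 CAS — after: cnt=7, r=6 — ok
T0 LOAD — after: cnt=7, r=7 — load
T2 LOAD — after: cnt=7, r=7 — load
T2 CAS — after: cnt=8, r=7 — ok
T0 CAS — after: cnt=8, r=7 — retry

T2 = (3, 0)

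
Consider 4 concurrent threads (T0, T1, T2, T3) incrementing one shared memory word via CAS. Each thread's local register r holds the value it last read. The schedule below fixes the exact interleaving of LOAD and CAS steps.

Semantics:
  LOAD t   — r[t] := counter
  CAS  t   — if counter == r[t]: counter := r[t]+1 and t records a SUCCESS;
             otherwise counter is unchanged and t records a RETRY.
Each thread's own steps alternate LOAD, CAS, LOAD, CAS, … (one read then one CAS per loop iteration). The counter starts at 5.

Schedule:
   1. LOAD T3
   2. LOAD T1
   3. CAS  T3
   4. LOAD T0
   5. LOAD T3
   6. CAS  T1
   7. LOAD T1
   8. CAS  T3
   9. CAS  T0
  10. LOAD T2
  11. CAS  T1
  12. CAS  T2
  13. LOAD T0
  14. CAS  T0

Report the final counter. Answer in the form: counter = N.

counter = 9

   1) LOAD T3:  M=5  r_T3=5
   2) LOAD T1:  M=5  r_T1=5
   3) CAS  T3:  M=6  r_T3=5 ✓
   4) LOAD T0:  M=6  r_T0=6
   5) LOAD T3:  M=6  r_T3=6
   6) CAS  T1:  M=6  r_T1=5 ✗
   7) LOAD T1:  M=6  r_T1=6
   8) CAS  T3:  M=7  r_T3=6 ✓
   9) CAS  T0:  M=7  r_T0=6 ✗
  10) LOAD T2:  M=7  r_T2=7
  11) CAS  T1:  M=7  r_T1=6 ✗
  12) CAS  T2:  M=8  r_T2=7 ✓
  13) LOAD T0:  M=8  r_T0=8
  14) CAS  T0:  M=9  r_T0=8 ✓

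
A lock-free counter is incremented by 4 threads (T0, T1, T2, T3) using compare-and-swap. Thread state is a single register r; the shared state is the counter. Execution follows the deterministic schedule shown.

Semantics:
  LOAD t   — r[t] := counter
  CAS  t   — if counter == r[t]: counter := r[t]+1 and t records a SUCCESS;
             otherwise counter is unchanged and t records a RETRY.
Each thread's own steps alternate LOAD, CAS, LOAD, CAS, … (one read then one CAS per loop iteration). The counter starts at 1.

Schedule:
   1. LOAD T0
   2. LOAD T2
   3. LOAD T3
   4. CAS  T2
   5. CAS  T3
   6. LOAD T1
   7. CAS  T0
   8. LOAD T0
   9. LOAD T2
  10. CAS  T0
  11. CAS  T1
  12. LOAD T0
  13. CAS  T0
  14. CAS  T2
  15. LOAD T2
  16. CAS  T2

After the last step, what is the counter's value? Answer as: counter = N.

counter = 5

#1 T0 reads 1
#2 T2 reads 1
#3 T3 reads 1
#4 T2 CAS(1→2) writes; counter now 2
#5 T3 CAS(1→2) fails; counter now 2
#6 T1 reads 2
#7 T0 CAS(1→2) fails; counter now 2
#8 T0 reads 2
#9 T2 reads 2
#10 T0 CAS(2→3) writes; counter now 3
#11 T1 CAS(2→3) fails; counter now 3
#12 T0 reads 3
#13 T0 CAS(3→4) writes; counter now 4
#14 T2 CAS(2→3) fails; counter now 4
#15 T2 reads 4
#16 T2 CAS(4→5) writes; counter now 5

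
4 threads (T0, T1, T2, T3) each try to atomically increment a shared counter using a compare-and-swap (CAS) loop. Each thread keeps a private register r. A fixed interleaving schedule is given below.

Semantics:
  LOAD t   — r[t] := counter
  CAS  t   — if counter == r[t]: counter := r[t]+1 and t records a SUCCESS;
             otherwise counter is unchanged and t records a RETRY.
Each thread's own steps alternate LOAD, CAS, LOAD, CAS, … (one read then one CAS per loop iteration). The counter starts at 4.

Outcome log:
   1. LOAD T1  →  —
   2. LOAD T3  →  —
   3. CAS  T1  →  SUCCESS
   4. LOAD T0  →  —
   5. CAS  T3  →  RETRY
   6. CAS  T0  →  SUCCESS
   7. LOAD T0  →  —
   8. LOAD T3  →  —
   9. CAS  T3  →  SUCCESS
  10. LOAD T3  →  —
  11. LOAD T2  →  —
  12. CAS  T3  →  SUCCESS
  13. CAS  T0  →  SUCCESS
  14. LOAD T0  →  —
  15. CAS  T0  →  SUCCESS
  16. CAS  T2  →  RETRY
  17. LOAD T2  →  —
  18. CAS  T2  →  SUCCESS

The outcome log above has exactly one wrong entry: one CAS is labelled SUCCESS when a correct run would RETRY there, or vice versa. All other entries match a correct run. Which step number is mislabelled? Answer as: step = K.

step = 13

Reference trace:
1. LOAD T1 → mem=4 r[T1]=4 [LOAD]
2. LOAD T3 → mem=4 r[T3]=4 [LOAD]
3. CAS T1 → mem=5 r[T1]=4 [OK]
4. LOAD T0 → mem=5 r[T0]=5 [LOAD]
5. CAS T3 → mem=5 r[T3]=4 [RETRY]
6. CAS T0 → mem=6 r[T0]=5 [OK]
7. LOAD T0 → mem=6 r[T0]=6 [LOAD]
8. LOAD T3 → mem=6 r[T3]=6 [LOAD]
9. CAS T3 → mem=7 r[T3]=6 [OK]
10. LOAD T3 → mem=7 r[T3]=7 [LOAD]
11. LOAD T2 → mem=7 r[T2]=7 [LOAD]
12. CAS T3 → mem=8 r[T3]=7 [OK]
13. CAS T0 → mem=8 r[T0]=6 [RETRY]
14. LOAD T0 → mem=8 r[T0]=8 [LOAD]
15. CAS T0 → mem=9 r[T0]=8 [OK]
16. CAS T2 → mem=9 r[T2]=7 [RETRY]
17. LOAD T2 → mem=9 r[T2]=9 [LOAD]
18. CAS T2 → mem=10 r[T2]=9 [OK]
Flip is step 13.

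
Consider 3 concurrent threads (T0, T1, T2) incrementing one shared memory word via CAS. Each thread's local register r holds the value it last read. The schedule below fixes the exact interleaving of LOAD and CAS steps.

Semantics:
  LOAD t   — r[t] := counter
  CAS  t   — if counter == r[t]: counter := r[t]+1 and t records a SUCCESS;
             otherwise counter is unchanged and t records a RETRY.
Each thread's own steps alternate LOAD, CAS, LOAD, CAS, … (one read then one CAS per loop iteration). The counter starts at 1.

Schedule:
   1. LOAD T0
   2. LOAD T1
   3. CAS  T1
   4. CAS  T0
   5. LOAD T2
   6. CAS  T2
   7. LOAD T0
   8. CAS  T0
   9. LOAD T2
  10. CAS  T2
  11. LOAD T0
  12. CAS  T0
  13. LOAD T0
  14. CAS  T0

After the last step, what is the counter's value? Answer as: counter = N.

T0 LOAD — after: cnt=1, r=1 — load
T1 LOAD — after: cnt=1, r=1 — load
T1 CAS — after: cnt=2, r=1 — ok
T0 CAS — after: cnt=2, r=1 — retry
T2 LOAD — after: cnt=2, r=2 — load
T2 CAS — after: cnt=3, r=2 — ok
T0 LOAD — after: cnt=3, r=3 — load
T0 CAS — after: cnt=4, r=3 — ok
T2 LOAD — after: cnt=4, r=4 — load
T2 CAS — after: cnt=5, r=4 — ok
T0 LOAD — after: cnt=5, r=5 — load
T0 CAS — after: cnt=6, r=5 — ok
T0 LOAD — after: cnt=6, r=6 — load
T0 CAS — after: cnt=7, r=6 — ok

counter = 7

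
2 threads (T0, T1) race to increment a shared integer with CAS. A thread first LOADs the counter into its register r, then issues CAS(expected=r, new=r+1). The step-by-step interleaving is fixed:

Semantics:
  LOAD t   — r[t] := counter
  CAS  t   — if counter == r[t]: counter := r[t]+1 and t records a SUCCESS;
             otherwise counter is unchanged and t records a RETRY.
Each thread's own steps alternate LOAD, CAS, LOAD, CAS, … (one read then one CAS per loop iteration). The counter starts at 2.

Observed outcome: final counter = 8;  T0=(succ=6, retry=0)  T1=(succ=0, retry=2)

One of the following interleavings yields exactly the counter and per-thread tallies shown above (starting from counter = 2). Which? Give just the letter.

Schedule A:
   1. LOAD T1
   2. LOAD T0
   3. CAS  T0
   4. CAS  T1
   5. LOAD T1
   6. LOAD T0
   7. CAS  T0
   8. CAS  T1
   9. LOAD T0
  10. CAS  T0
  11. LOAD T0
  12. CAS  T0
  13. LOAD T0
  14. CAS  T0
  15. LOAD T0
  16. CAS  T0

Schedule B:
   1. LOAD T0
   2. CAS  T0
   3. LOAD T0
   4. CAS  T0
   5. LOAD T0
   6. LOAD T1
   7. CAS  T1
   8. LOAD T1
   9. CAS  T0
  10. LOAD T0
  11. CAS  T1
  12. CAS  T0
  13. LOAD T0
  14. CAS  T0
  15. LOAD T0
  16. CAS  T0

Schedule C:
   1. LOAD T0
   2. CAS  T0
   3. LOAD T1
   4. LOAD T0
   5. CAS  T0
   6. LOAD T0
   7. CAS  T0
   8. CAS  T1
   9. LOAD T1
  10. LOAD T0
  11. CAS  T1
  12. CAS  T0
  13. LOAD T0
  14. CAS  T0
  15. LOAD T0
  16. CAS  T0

A

Run A:
step 1: T1 LOAD ⇒ load; ctr=2 reg=2
step 2: T0 LOAD ⇒ load; ctr=2 reg=2
step 3: T0 CAS ⇒ ok; ctr=3 reg=2
step 4: T1 CAS ⇒ retry; ctr=3 reg=2
step 5: T1 LOAD ⇒ load; ctr=3 reg=3
step 6: T0 LOAD ⇒ load; ctr=3 reg=3
step 7: T0 CAS ⇒ ok; ctr=4 reg=3
step 8: T1 CAS ⇒ retry; ctr=4 reg=3
step 9: T0 LOAD ⇒ load; ctr=4 reg=4
step 10: T0 CAS ⇒ ok; ctr=5 reg=4
step 11: T0 LOAD ⇒ load; ctr=5 reg=5
step 12: T0 CAS ⇒ ok; ctr=6 reg=5
step 13: T0 LOAD ⇒ load; ctr=6 reg=6
step 14: T0 CAS ⇒ ok; ctr=7 reg=6
step 15: T0 LOAD ⇒ load; ctr=7 reg=7
step 16: T0 CAS ⇒ ok; ctr=8 reg=7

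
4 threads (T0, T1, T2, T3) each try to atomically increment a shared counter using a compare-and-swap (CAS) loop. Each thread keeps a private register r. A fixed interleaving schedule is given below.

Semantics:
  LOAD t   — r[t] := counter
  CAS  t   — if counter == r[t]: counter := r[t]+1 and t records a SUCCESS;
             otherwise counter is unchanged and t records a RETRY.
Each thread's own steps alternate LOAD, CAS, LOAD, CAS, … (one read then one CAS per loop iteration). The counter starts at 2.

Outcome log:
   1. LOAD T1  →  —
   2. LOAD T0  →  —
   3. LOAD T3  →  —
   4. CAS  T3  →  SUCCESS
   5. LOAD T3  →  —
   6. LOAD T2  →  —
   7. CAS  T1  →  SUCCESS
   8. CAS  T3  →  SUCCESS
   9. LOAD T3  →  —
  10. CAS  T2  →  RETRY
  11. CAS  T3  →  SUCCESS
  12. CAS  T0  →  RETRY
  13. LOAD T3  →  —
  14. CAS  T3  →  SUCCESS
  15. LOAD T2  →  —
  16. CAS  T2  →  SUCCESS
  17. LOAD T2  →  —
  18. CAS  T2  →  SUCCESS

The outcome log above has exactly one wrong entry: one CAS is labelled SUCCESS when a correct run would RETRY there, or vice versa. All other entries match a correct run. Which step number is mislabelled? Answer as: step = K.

Correct run:
[1] T1.load  rd  (counter 2, T1.r 2)
[2] T0.load  rd  (counter 2, T0.r 2)
[3] T3.load  rd  (counter 2, T3.r 2)
[4] T3.cas  hit  (counter 3, T3.r 2)
[5] T3.load  rd  (counter 3, T3.r 3)
[6] T2.load  rd  (counter 3, T2.r 3)
[7] T1.cas  miss  (counter 3, T1.r 2)
[8] T3.cas  hit  (counter 4, T3.r 3)
[9] T3.load  rd  (counter 4, T3.r 4)
[10] T2.cas  miss  (counter 4, T2.r 3)
[11] T3.cas  hit  (counter 5, T3.r 4)
[12] T0.cas  miss  (counter 5, T0.r 2)
[13] T3.load  rd  (counter 5, T3.r 5)
[14] T3.cas  hit  (counter 6, T3.r 5)
[15] T2.load  rd  (counter 6, T2.r 6)
[16] T2.cas  hit  (counter 7, T2.r 6)
[17] T2.load  rd  (counter 7, T2.r 7)
[18] T2.cas  hit  (counter 8, T2.r 7)
Log disagrees first at step 7.

step = 7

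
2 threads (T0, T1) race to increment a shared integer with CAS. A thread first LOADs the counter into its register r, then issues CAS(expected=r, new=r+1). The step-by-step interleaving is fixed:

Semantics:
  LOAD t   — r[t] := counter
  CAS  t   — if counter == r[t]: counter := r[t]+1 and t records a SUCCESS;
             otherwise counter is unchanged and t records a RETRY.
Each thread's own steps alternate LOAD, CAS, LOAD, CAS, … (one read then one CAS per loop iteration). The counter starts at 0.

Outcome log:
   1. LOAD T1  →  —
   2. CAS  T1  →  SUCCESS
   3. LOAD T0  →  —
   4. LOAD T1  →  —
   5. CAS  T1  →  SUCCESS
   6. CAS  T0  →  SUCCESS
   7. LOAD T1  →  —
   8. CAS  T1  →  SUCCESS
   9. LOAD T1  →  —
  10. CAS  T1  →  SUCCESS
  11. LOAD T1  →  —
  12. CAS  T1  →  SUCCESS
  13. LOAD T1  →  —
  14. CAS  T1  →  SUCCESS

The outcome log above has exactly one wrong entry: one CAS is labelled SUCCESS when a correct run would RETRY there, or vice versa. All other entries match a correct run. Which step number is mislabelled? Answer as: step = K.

step = 6

Reference trace:
T1 LOAD — after: cnt=0, r=0 — load
T1 CAS — after: cnt=1, r=0 — ok
T0 LOAD — after: cnt=1, r=1 — load
T1 LOAD — after: cnt=1, r=1 — load
T1 CAS — after: cnt=2, r=1 — ok
T0 CAS — after: cnt=2, r=1 — retry
T1 LOAD — after: cnt=2, r=2 — load
T1 CAS — after: cnt=3, r=2 — ok
T1 LOAD — after: cnt=3, r=3 — load
T1 CAS — after: cnt=4, r=3 — ok
T1 LOAD — after: cnt=4, r=4 — load
T1 CAS — after: cnt=5, r=4 — ok
T1 LOAD — after: cnt=5, r=5 — load
T1 CAS — after: cnt=6, r=5 — ok
Flip is step 6.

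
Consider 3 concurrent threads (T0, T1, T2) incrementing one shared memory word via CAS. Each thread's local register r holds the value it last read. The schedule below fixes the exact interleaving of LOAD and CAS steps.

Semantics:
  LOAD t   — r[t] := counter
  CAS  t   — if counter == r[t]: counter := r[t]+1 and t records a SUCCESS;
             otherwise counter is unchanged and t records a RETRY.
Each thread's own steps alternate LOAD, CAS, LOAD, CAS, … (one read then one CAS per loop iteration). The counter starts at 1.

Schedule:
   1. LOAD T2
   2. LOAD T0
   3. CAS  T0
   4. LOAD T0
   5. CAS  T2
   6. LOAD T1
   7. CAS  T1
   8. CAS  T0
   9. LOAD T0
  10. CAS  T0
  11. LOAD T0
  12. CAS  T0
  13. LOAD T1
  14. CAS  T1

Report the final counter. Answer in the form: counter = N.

counter = 6

[1] T2.load  rd  (counter 1, T2.r 1)
[2] T0.load  rd  (counter 1, T0.r 1)
[3] T0.cas  hit  (counter 2, T0.r 1)
[4] T0.load  rd  (counter 2, T0.r 2)
[5] T2.cas  miss  (counter 2, T2.r 1)
[6] T1.load  rd  (counter 2, T1.r 2)
[7] T1.cas  hit  (counter 3, T1.r 2)
[8] T0.cas  miss  (counter 3, T0.r 2)
[9] T0.load  rd  (counter 3, T0.r 3)
[10] T0.cas  hit  (counter 4, T0.r 3)
[11] T0.load  rd  (counter 4, T0.r 4)
[12] T0.cas  hit  (counter 5, T0.r 4)
[13] T1.load  rd  (counter 5, T1.r 5)
[14] T1.cas  hit  (counter 6, T1.r 5)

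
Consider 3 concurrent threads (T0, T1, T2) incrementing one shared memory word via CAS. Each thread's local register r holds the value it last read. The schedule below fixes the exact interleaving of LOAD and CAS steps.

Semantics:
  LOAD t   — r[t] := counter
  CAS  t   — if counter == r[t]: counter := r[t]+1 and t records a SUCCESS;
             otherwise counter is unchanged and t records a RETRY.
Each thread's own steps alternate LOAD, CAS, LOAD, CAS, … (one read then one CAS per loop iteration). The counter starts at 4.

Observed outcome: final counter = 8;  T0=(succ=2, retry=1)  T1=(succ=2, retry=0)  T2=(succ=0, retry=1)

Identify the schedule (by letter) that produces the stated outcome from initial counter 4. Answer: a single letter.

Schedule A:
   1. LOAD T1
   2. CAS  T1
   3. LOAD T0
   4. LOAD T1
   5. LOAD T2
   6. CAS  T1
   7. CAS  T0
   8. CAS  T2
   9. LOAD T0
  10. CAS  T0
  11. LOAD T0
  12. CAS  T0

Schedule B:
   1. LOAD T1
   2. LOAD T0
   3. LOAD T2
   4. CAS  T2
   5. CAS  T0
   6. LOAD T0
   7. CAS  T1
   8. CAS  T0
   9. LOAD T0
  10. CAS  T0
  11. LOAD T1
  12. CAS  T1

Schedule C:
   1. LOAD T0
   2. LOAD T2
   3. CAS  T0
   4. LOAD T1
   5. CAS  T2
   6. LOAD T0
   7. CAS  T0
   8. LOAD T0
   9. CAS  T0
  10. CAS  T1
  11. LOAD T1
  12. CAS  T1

Tracing schedule A:
T1 LOAD — after: cnt=4, r=4 — load
T1 CAS — after: cnt=5, r=4 — ok
T0 LOAD — after: cnt=5, r=5 — load
T1 LOAD — after: cnt=5, r=5 — load
T2 LOAD — after: cnt=5, r=5 — load
T1 CAS — after: cnt=6, r=5 — ok
T0 CAS — after: cnt=6, r=5 — retry
T2 CAS — after: cnt=6, r=5 — retry
T0 LOAD — after: cnt=6, r=6 — load
T0 CAS — after: cnt=7, r=6 — ok
T0 LOAD — after: cnt=7, r=7 — load
T0 CAS — after: cnt=8, r=7 — ok

A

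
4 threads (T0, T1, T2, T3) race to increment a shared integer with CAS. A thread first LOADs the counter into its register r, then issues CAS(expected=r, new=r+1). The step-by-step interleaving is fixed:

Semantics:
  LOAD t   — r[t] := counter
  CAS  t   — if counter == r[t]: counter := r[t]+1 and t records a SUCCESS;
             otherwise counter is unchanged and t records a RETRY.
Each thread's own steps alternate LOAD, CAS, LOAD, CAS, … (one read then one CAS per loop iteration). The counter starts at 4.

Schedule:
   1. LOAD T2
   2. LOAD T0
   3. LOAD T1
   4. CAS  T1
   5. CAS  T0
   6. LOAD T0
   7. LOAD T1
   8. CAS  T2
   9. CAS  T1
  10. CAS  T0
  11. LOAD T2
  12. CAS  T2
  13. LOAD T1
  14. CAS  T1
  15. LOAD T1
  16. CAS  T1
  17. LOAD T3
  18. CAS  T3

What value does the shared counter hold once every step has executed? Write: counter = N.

   1) LOAD T2:  M=4  r_T2=4
   2) LOAD T0:  M=4  r_T0=4
   3) LOAD T1:  M=4  r_T1=4
   4) CAS  T1:  M=5  r_T1=4 ✓
   5) CAS  T0:  M=5  r_T0=4 ✗
   6) LOAD T0:  M=5  r_T0=5
   7) LOAD T1:  M=5  r_T1=5
   8) CAS  T2:  M=5  r_T2=4 ✗
   9) CAS  T1:  M=6  r_T1=5 ✓
  10) CAS  T0:  M=6  r_T0=5 ✗
  11) LOAD T2:  M=6  r_T2=6
  12) CAS  T2:  M=7  r_T2=6 ✓
  13) LOAD T1:  M=7  r_T1=7
  14) CAS  T1:  M=8  r_T1=7 ✓
  15) LOAD T1:  M=8  r_T1=8
  16) CAS  T1:  M=9  r_T1=8 ✓
  17) LOAD T3:  M=9  r_T3=9
  18) CAS  T3:  M=10  r_T3=9 ✓

counter = 10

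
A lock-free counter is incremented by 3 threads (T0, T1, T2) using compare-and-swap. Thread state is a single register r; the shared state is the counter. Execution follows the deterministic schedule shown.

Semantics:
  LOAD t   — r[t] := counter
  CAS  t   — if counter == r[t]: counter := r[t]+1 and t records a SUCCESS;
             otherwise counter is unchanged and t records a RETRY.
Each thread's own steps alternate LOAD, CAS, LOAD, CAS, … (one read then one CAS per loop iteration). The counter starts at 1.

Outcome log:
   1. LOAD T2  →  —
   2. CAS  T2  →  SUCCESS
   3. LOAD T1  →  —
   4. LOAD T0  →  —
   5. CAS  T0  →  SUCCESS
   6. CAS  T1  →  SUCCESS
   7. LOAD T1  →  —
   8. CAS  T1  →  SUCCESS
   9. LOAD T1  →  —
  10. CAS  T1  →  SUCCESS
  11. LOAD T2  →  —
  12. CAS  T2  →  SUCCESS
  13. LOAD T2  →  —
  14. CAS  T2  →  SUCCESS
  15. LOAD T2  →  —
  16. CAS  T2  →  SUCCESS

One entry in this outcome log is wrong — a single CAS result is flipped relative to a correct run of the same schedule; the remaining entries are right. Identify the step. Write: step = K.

Re-executing:
1. LOAD T2 → mem=1 r[T2]=1 [LOAD]
2. CAS T2 → mem=2 r[T2]=1 [OK]
3. LOAD T1 → mem=2 r[T1]=2 [LOAD]
4. LOAD T0 → mem=2 r[T0]=2 [LOAD]
5. CAS T0 → mem=3 r[T0]=2 [OK]
6. CAS T1 → mem=3 r[T1]=2 [RETRY]
7. LOAD T1 → mem=3 r[T1]=3 [LOAD]
8. CAS T1 → mem=4 r[T1]=3 [OK]
9. LOAD T1 → mem=4 r[T1]=4 [LOAD]
10. CAS T1 → mem=5 r[T1]=4 [OK]
11. LOAD T2 → mem=5 r[T2]=5 [LOAD]
12. CAS T2 → mem=6 r[T2]=5 [OK]
13. LOAD T2 → mem=6 r[T2]=6 [LOAD]
14. CAS T2 → mem=7 r[T2]=6 [OK]
15. LOAD T2 → mem=7 r[T2]=7 [LOAD]
16. CAS T2 → mem=8 r[T2]=7 [OK]
Log disagrees first at step 6.

step = 6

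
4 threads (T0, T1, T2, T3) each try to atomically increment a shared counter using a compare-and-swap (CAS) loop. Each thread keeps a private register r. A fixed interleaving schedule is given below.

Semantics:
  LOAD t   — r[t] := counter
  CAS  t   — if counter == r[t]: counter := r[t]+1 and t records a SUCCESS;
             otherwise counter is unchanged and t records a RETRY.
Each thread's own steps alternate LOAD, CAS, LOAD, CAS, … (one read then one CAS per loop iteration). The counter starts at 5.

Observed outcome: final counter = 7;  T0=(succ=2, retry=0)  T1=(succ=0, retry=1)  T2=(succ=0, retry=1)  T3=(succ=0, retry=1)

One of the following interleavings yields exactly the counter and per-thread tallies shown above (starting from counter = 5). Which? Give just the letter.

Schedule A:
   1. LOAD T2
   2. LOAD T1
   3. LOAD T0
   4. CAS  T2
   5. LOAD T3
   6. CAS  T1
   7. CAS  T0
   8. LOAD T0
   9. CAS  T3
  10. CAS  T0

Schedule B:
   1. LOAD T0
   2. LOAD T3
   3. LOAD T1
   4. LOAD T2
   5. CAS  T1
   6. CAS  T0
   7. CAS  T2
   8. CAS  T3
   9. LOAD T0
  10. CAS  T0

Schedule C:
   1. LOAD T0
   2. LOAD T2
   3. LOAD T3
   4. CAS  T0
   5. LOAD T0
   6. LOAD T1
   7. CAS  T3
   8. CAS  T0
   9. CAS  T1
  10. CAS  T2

Tracing schedule C:
T0 LOAD — after: cnt=5, r=5 — load
T2 LOAD — after: cnt=5, r=5 — load
T3 LOAD — after: cnt=5, r=5 — load
T0 CAS — after: cnt=6, r=5 — ok
T0 LOAD — after: cnt=6, r=6 — load
T1 LOAD — after: cnt=6, r=6 — load
T3 CAS — after: cnt=6, r=5 — retry
T0 CAS — after: cnt=7, r=6 — ok
T1 CAS — after: cnt=7, r=6 — retry
T2 CAS — after: cnt=7, r=5 — retry

C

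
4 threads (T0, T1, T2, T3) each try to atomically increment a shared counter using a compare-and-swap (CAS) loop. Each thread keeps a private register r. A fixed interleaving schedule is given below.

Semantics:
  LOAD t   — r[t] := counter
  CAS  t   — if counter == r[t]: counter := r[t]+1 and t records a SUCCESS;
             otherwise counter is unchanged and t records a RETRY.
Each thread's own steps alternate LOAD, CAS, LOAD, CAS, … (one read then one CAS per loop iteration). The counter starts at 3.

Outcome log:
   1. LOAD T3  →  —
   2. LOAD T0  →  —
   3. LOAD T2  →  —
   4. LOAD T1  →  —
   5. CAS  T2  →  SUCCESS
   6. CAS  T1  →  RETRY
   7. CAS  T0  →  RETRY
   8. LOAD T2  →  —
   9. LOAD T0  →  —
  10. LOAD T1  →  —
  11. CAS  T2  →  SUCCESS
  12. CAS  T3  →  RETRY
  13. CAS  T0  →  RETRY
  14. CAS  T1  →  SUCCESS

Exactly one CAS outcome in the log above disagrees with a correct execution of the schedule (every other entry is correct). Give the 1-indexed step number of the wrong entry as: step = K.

Reference trace:
[1] T3.load  rd  (counter 3, T3.r 3)
[2] T0.load  rd  (counter 3, T0.r 3)
[3] T2.load  rd  (counter 3, T2.r 3)
[4] T1.load  rd  (counter 3, T1.r 3)
[5] T2.cas  hit  (counter 4, T2.r 3)
[6] T1.cas  miss  (counter 4, T1.r 3)
[7] T0.cas  miss  (counter 4, T0.r 3)
[8] T2.load  rd  (counter 4, T2.r 4)
[9] T0.load  rd  (counter 4, T0.r 4)
[10] T1.load  rd  (counter 4, T1.r 4)
[11] T2.cas  hit  (counter 5, T2.r 4)
[12] T3.cas  miss  (counter 5, T3.r 3)
[13] T0.cas  miss  (counter 5, T0.r 4)
[14] T1.cas  miss  (counter 5, T1.r 4)
Log disagrees first at step 14.

step = 14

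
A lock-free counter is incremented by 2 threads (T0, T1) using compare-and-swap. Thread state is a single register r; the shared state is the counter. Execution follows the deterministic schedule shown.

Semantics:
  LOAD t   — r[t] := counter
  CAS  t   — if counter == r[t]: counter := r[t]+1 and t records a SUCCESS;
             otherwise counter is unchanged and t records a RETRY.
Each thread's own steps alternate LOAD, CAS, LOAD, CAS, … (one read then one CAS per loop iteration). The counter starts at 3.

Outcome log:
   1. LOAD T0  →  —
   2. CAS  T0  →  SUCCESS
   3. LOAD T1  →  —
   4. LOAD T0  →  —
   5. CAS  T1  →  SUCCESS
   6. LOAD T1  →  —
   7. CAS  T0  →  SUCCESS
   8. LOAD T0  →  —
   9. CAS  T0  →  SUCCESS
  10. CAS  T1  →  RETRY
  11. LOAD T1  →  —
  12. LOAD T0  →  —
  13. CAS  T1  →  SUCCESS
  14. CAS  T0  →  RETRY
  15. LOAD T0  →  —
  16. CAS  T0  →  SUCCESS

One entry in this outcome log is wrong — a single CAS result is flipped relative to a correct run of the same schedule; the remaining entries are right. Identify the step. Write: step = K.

Reference trace:
[1] T0.load  rd  (counter 3, T0.r 3)
[2] T0.cas  hit  (counter 4, T0.r 3)
[3] T1.load  rd  (counter 4, T1.r 4)
[4] T0.load  rd  (counter 4, T0.r 4)
[5] T1.cas  hit  (counter 5, T1.r 4)
[6] T1.load  rd  (counter 5, T1.r 5)
[7] T0.cas  miss  (counter 5, T0.r 4)
[8] T0.load  rd  (counter 5, T0.r 5)
[9] T0.cas  hit  (counter 6, T0.r 5)
[10] T1.cas  miss  (counter 6, T1.r 5)
[11] T1.load  rd  (counter 6, T1.r 6)
[12] T0.load  rd  (counter 6, T0.r 6)
[13] T1.cas  hit  (counter 7, T1.r 6)
[14] T0.cas  miss  (counter 7, T0.r 6)
[15] T0.load  rd  (counter 7, T0.r 7)
[16] T0.cas  hit  (counter 8, T0.r 7)
Mismatch at 7.

step = 7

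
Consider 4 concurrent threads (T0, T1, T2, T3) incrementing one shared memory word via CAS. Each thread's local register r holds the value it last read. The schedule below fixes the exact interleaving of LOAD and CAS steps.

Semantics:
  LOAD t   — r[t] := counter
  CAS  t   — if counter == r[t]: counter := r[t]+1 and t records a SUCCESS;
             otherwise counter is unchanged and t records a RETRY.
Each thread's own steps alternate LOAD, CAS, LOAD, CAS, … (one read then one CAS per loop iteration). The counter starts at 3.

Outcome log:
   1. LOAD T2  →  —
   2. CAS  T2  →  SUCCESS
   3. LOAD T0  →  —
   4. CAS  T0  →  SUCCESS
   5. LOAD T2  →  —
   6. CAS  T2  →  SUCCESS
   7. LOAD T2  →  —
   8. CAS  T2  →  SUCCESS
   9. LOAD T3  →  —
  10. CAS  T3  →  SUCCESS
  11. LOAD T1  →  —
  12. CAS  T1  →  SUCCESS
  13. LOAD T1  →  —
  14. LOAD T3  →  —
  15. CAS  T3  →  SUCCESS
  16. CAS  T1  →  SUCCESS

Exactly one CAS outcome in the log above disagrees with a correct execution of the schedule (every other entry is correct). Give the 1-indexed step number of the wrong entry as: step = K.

step = 16

Correct run:
step 1: T2 LOAD ⇒ load; ctr=3 reg=3
step 2: T2 CAS ⇒ ok; ctr=4 reg=3
step 3: T0 LOAD ⇒ load; ctr=4 reg=4
step 4: T0 CAS ⇒ ok; ctr=5 reg=4
step 5: T2 LOAD ⇒ load; ctr=5 reg=5
step 6: T2 CAS ⇒ ok; ctr=6 reg=5
step 7: T2 LOAD ⇒ load; ctr=6 reg=6
step 8: T2 CAS ⇒ ok; ctr=7 reg=6
step 9: T3 LOAD ⇒ load; ctr=7 reg=7
step 10: T3 CAS ⇒ ok; ctr=8 reg=7
step 11: T1 LOAD ⇒ load; ctr=8 reg=8
step 12: T1 CAS ⇒ ok; ctr=9 reg=8
step 13: T1 LOAD ⇒ load; ctr=9 reg=9
step 14: T3 LOAD ⇒ load; ctr=9 reg=9
step 15: T3 CAS ⇒ ok; ctr=10 reg=9
step 16: T1 CAS ⇒ retry; ctr=10 reg=9
Mismatch at 16.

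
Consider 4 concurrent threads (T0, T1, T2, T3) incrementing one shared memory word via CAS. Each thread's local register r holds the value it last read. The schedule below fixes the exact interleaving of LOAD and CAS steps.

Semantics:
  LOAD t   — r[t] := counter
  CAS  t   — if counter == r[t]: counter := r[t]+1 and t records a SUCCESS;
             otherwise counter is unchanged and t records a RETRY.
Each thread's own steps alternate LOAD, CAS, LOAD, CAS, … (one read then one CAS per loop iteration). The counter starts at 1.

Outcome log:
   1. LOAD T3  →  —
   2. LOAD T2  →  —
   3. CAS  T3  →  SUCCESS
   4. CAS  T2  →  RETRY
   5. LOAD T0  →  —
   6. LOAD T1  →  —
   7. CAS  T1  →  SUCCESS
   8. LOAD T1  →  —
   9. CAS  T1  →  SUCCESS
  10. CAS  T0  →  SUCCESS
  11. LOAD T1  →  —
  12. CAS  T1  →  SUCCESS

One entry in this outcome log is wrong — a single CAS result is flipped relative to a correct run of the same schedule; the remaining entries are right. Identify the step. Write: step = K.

Re-executing:
#1 T3 reads 1
#2 T2 reads 1
#3 T3 CAS(1→2) writes; counter now 2
#4 T2 CAS(1→2) fails; counter now 2
#5 T0 reads 2
#6 T1 reads 2
#7 T1 CAS(2→3) writes; counter now 3
#8 T1 reads 3
#9 T1 CAS(3→4) writes; counter now 4
#10 T0 CAS(2→3) fails; counter now 4
#11 T1 reads 4
#12 T1 CAS(4→5) writes; counter now 5
Flip is step 10.

step = 10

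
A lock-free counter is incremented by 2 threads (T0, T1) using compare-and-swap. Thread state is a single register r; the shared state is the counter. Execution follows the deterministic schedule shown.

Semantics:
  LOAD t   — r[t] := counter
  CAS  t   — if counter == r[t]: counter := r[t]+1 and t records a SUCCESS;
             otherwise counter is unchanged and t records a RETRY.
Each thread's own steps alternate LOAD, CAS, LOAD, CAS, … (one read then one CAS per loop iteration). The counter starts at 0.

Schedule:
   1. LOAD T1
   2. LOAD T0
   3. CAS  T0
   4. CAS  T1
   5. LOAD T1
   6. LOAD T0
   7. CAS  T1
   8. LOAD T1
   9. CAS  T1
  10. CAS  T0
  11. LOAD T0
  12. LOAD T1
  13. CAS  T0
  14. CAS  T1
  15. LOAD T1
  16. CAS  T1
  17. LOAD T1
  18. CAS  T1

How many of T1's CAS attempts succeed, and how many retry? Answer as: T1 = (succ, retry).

[1] T1.load  rd  (counter 0, T1.r 0)
[2] T0.load  rd  (counter 0, T0.r 0)
[3] T0.cas  hit  (counter 1, T0.r 0)
[4] T1.cas  miss  (counter 1, T1.r 0)
[5] T1.load  rd  (counter 1, T1.r 1)
[6] T0.load  rd  (counter 1, T0.r 1)
[7] T1.cas  hit  (counter 2, T1.r 1)
[8] T1.load  rd  (counter 2, T1.r 2)
[9] T1.cas  hit  (counter 3, T1.r 2)
[10] T0.cas  miss  (counter 3, T0.r 1)
[11] T0.load  rd  (counter 3, T0.r 3)
[12] T1.load  rd  (counter 3, T1.r 3)
[13] T0.cas  hit  (counter 4, T0.r 3)
[14] T1.cas  miss  (counter 4, T1.r 3)
[15] T1.load  rd  (counter 4, T1.r 4)
[16] T1.cas  hit  (counter 5, T1.r 4)
[17] T1.load  rd  (counter 5, T1.r 5)
[18] T1.cas  hit  (counter 6, T1.r 5)

T1 = (4, 2)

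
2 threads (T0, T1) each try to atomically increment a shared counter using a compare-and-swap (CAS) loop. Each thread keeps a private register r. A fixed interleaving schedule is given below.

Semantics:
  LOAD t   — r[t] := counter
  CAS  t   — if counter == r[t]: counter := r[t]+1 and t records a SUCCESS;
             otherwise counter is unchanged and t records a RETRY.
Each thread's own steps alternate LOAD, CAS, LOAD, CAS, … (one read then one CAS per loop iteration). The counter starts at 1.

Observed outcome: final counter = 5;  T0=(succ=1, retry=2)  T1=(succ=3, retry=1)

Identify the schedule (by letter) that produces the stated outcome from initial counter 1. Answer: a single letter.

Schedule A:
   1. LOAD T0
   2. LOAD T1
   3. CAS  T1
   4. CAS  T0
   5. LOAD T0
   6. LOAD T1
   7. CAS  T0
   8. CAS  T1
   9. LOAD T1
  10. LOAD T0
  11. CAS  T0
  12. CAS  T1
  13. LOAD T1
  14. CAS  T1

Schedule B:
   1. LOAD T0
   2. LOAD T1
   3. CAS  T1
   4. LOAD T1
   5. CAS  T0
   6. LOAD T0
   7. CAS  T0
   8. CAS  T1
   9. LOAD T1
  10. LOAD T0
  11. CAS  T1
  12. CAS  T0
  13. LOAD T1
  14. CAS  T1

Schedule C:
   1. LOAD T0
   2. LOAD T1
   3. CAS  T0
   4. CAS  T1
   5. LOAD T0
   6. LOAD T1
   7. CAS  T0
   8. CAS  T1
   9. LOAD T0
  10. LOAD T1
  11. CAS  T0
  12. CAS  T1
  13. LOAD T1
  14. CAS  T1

Simulating candidate B:
#1 T0 reads 1
#2 T1 reads 1
#3 T1 CAS(1→2) writes; counter now 2
#4 T1 reads 2
#5 T0 CAS(1→2) fails; counter now 2
#6 T0 reads 2
#7 T0 CAS(2→3) writes; counter now 3
#8 T1 CAS(2→3) fails; counter now 3
#9 T1 reads 3
#10 T0 reads 3
#11 T1 CAS(3→4) writes; counter now 4
#12 T0 CAS(3→4) fails; counter now 4
#13 T1 reads 4
#14 T1 CAS(4→5) writes; counter now 5

B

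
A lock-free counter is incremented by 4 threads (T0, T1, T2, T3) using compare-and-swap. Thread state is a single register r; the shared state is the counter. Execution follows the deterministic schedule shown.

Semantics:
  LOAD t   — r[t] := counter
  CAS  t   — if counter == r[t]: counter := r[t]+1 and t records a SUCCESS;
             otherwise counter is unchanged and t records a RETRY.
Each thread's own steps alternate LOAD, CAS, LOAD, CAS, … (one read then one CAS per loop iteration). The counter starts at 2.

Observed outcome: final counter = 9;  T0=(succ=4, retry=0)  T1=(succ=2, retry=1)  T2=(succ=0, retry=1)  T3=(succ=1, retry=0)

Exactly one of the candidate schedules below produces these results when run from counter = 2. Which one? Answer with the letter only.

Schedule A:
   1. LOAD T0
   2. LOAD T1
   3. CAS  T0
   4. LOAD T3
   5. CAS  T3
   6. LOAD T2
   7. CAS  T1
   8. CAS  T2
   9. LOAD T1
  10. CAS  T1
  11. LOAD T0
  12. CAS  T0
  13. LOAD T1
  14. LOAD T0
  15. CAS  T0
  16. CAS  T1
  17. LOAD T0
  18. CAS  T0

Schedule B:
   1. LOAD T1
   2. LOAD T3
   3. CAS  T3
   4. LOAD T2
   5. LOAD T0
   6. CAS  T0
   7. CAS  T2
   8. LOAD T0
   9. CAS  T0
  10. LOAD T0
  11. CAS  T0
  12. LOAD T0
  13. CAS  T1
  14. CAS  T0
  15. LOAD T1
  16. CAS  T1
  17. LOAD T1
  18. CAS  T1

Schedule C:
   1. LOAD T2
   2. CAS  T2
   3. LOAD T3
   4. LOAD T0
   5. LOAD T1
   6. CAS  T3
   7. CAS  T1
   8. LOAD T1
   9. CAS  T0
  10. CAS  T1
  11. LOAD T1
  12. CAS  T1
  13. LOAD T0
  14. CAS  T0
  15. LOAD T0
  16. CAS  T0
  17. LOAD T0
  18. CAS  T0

Simulating candidate B:
   1) LOAD T1:  M=2  r_T1=2
   2) LOAD T3:  M=2  r_T3=2
   3) CAS  T3:  M=3  r_T3=2 ✓
   4) LOAD T2:  M=3  r_T2=3
   5) LOAD T0:  M=3  r_T0=3
   6) CAS  T0:  M=4  r_T0=3 ✓
   7) CAS  T2:  M=4  r_T2=3 ✗
   8) LOAD T0:  M=4  r_T0=4
   9) CAS  T0:  M=5  r_T0=4 ✓
  10) LOAD T0:  M=5  r_T0=5
  11) CAS  T0:  M=6  r_T0=5 ✓
  12) LOAD T0:  M=6  r_T0=6
  13) CAS  T1:  M=6  r_T1=2 ✗
  14) CAS  T0:  M=7  r_T0=6 ✓
  15) LOAD T1:  M=7  r_T1=7
  16) CAS  T1:  M=8  r_T1=7 ✓
  17) LOAD T1:  M=8  r_T1=8
  18) CAS  T1:  M=9  r_T1=8 ✓

B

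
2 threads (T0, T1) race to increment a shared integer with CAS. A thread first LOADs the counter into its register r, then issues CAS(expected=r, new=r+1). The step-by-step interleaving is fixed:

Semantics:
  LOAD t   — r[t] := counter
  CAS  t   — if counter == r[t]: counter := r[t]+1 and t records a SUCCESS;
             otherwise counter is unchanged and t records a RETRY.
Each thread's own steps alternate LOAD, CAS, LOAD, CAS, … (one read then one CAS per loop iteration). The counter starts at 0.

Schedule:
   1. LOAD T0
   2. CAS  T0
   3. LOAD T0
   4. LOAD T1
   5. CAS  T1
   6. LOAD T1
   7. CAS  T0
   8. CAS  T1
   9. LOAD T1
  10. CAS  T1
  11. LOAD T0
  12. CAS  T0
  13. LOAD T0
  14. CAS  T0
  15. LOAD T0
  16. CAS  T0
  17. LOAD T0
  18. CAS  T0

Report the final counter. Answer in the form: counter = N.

[1] T0.load  rd  (counter 0, T0.r 0)
[2] T0.cas  hit  (counter 1, T0.r 0)
[3] T0.load  rd  (counter 1, T0.r 1)
[4] T1.load  rd  (counter 1, T1.r 1)
[5] T1.cas  hit  (counter 2, T1.r 1)
[6] T1.load  rd  (counter 2, T1.r 2)
[7] T0.cas  miss  (counter 2, T0.r 1)
[8] T1.cas  hit  (counter 3, T1.r 2)
[9] T1.load  rd  (counter 3, T1.r 3)
[10] T1.cas  hit  (counter 4, T1.r 3)
[11] T0.load  rd  (counter 4, T0.r 4)
[12] T0.cas  hit  (counter 5, T0.r 4)
[13] T0.load  rd  (counter 5, T0.r 5)
[14] T0.cas  hit  (counter 6, T0.r 5)
[15] T0.load  rd  (counter 6, T0.r 6)
[16] T0.cas  hit  (counter 7, T0.r 6)
[17] T0.load  rd  (counter 7, T0.r 7)
[18] T0.cas  hit  (counter 8, T0.r 7)

counter = 8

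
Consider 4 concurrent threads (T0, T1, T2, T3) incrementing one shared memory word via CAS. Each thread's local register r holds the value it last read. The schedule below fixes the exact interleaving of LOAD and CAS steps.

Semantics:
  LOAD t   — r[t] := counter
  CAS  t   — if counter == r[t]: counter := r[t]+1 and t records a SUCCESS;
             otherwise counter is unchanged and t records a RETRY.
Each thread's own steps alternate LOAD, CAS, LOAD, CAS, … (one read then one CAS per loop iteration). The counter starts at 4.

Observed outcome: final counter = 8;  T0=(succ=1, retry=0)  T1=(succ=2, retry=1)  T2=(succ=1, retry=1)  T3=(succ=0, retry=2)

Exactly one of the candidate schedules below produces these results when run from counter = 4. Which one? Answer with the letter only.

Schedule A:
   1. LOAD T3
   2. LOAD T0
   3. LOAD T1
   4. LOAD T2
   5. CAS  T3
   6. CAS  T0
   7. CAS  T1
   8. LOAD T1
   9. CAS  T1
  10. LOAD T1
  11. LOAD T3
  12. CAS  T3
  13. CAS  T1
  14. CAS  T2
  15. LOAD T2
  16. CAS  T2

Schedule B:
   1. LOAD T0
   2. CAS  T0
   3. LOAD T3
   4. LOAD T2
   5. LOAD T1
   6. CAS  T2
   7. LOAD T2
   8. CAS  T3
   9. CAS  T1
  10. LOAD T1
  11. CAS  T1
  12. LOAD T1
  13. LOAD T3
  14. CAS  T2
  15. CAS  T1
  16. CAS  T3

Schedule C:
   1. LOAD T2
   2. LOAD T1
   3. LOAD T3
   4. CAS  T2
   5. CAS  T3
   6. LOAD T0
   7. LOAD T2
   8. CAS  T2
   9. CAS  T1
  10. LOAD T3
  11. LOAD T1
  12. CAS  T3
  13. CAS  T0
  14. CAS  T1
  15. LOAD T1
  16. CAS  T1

Simulating candidate B:
T0 LOAD — after: cnt=4, r=4 — load
T0 CAS — after: cnt=5, r=4 — ok
T3 LOAD — after: cnt=5, r=5 — load
T2 LOAD — after: cnt=5, r=5 — load
T1 LOAD — after: cnt=5, r=5 — load
T2 CAS — after: cnt=6, r=5 — ok
T2 LOAD — after: cnt=6, r=6 — load
T3 CAS — after: cnt=6, r=5 — retry
T1 CAS — after: cnt=6, r=5 — retry
T1 LOAD — after: cnt=6, r=6 — load
T1 CAS — after: cnt=7, r=6 — ok
T1 LOAD — after: cnt=7, r=7 — load
T3 LOAD — after: cnt=7, r=7 — load
T2 CAS — after: cnt=7, r=6 — retry
T1 CAS — after: cnt=8, r=7 — ok
T3 CAS — after: cnt=8, r=7 — retry

B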